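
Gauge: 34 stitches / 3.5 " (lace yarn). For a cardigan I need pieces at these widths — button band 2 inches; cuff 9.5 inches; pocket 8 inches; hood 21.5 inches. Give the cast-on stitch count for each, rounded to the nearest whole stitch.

button band 19; cuff 92; pocket 78; hood 209.

Rate = 34/3.5 = 9.714 sts per in.
button band: 2 × 9.714 = 19.43 → 19.
cuff: 9.5 × 9.714 = 92.29 → 92.
pocket: 8 × 9.714 = 77.71 → 78.
hood: 21.5 × 9.714 = 208.86 → 209.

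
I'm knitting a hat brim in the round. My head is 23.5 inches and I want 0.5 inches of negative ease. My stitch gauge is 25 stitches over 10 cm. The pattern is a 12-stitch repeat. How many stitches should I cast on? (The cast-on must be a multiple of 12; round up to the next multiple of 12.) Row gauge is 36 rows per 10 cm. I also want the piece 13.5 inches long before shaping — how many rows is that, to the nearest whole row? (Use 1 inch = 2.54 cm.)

Finished = 23.5 − 0.5 = 23 inches.
23 inches × 2.54 = 58.42 cm.
25/10 = 2.5 sts per cm; 58.42 × 2.5 = 146.05 sts.
Next multiple of 12 → 156.
13.5 inches = 34.29 cm; × 3.6 = 123.44 → 123 rows.

Cast on 156 stitches; work 123 rows.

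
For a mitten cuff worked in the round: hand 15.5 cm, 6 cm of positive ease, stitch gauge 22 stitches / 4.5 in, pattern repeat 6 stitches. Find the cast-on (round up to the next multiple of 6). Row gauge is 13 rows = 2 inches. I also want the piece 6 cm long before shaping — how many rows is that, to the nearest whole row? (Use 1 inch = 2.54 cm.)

Finished = 15.5 + 6 = 21.5 cm.
21.5 cm × 1/2.54 = 8.46 inches.
22/4.5 = 4.889 sts per in; 8.46 × 4.889 = 41.38 sts.
Next multiple of 6 → 42.
6 cm = 2.36 inches; × 6.5 = 15.35 → 15 rows.

Cast on 42 stitches; work 15 rows.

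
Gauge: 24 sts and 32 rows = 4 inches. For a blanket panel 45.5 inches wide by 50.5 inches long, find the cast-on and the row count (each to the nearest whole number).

Stitch gauge = 24/4 = 6 sts/in; 45.5 × 6 = 273.00 → 273 sts.
Row gauge = 32/4 = 8 rows/in; 50.5 × 8 = 404.00 → 404 rows.

Cast on 273 stitches and work 404 rows.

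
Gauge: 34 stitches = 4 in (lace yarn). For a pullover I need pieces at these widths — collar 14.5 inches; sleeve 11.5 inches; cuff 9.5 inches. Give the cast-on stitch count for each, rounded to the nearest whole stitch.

Rate = 34/4 = 8.5 sts per in.
collar: 14.5 × 8.5 = 123.25 → 123.
sleeve: 11.5 × 8.5 = 97.75 → 98.
cuff: 9.5 × 8.5 = 80.75 → 81.

collar 123; sleeve 98; cuff 81.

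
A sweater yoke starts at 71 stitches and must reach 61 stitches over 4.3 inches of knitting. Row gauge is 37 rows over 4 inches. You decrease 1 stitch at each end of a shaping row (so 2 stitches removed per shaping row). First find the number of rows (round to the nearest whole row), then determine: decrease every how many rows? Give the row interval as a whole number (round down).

Rows = 4.3 × 9.25 = 39.8 → 40 rows.
Stitches to remove: 10 → 5 shaping rows (at 2 st each).
40 / 5 = 8.00 → every 8 rows.

Decrease every 8th row.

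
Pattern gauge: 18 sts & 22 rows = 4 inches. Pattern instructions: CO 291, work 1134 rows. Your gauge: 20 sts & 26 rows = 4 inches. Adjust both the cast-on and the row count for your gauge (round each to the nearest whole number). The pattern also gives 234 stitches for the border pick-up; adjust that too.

Cast on 323 stitches; work 1340 rows; border pick-up 260 stitches.

Stitches: 291 × 20/18 = 323.33 → 323.
Rows: 1134 × 26/22 = 1340.18 → 1340.
border pick-up: 234 × 20/18 = 260.00 → 260.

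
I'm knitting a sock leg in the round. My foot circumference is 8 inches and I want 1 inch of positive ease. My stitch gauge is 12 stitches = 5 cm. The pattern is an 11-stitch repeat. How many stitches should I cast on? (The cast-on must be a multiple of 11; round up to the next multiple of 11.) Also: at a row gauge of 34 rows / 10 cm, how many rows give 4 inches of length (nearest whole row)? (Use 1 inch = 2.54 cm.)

Cast on 55 stitches; work 35 rows.

Finished = 8 + 1 = 9 inches.
9 inches × 2.54 = 22.86 cm.
12/5 = 2.4 sts per cm; 22.86 × 2.4 = 54.86 sts.
Next multiple of 11 → 55.
4 inches = 10.16 cm; × 3.4 = 34.54 → 35 rows.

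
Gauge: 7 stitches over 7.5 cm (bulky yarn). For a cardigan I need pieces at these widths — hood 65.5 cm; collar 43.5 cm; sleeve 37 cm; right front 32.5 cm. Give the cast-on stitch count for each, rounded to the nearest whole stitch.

hood 61; collar 41; sleeve 35; right front 30.

Rate = 7/7.5 = 0.933 sts per cm.
hood: 65.5 × 0.933 = 61.13 → 61.
collar: 43.5 × 0.933 = 40.60 → 41.
sleeve: 37 × 0.933 = 34.53 → 35.
right front: 32.5 × 0.933 = 30.33 → 30.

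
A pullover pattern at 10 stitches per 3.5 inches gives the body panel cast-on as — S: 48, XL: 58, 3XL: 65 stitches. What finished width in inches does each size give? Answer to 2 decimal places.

10/3.5 = 2.857 sts per in.
S: 48 / 2.857 = 16.800 → 16.80 in.
XL: 58 / 2.857 = 20.300 → 20.30 in.
3XL: 65 / 2.857 = 22.750 → 22.75 in.

S 16.80 inches; XL 20.30 inches; 3XL 22.75 inches.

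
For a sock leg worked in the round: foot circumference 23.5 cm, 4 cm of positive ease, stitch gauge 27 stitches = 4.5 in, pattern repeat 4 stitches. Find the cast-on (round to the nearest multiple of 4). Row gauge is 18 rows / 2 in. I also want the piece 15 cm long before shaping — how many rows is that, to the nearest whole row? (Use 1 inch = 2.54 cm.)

Finished = 23.5 + 4 = 27.5 cm.
27.5 cm × 1/2.54 = 10.83 inches.
27/4.5 = 6 sts per in; 10.83 × 6 = 64.96 sts.
Nearest multiple of 4 → 64.
15 cm = 5.91 inches; × 9 = 53.15 → 53 rows.

Cast on 64 stitches; work 53 rows.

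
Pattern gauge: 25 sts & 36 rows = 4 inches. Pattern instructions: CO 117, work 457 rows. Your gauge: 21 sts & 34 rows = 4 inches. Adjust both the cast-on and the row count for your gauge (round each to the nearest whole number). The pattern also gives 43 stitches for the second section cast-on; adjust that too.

Cast on 98 stitches; work 432 rows; second section cast-on 36 stitches.

Stitches: 117 × 21/25 = 98.28 → 98.
Rows: 457 × 34/36 = 431.61 → 432.
second section cast-on: 43 × 21/25 = 36.12 → 36.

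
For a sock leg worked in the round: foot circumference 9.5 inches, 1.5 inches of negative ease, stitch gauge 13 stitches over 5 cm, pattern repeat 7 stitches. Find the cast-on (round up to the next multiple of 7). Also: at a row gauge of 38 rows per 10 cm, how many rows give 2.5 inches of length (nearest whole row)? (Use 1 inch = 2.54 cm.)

Cast on 56 stitches; work 24 rows.

Finished = 9.5 − 1.5 = 8 inches.
8 inches × 2.54 = 20.32 cm.
13/5 = 2.6 sts per cm; 20.32 × 2.6 = 52.83 sts.
Next multiple of 7 → 56.
2.5 inches = 6.35 cm; × 3.8 = 24.13 → 24 rows.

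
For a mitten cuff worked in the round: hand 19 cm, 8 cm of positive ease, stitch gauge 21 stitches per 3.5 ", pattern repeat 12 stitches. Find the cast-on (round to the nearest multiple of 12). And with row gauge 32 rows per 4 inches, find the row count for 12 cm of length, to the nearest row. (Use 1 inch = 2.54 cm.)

Cast on 60 stitches; work 38 rows.

Finished = 19 + 8 = 27 cm.
27 cm × 1/2.54 = 10.63 inches.
21/3.5 = 6 sts per in; 10.63 × 6 = 63.78 sts.
Nearest multiple of 12 → 60.
12 cm = 4.72 inches; × 8 = 37.80 → 38 rows.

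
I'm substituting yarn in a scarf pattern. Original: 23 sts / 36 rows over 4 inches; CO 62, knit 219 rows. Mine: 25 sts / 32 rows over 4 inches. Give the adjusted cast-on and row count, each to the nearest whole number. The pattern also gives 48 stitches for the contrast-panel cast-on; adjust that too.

Stitches: 62 × 25/23 = 67.39 → 67.
Rows: 219 × 32/36 = 194.67 → 195.
contrast-panel cast-on: 48 × 25/23 = 52.17 → 52.

Cast on 67 stitches; work 195 rows; contrast-panel cast-on 52 stitches.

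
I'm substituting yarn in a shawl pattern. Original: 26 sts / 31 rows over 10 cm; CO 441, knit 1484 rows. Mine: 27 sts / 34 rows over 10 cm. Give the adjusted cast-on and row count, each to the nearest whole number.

Cast on 458 stitches; work 1628 rows.

Stitches: 441 × 27/26 = 457.96 → 458.
Rows: 1484 × 34/31 = 1627.61 → 1628.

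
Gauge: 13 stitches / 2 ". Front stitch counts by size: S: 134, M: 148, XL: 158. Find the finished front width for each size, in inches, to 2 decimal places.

S 20.62 inches; M 22.77 inches; XL 24.31 inches.

13/2 = 6.5 sts per in.
S: 134 / 6.5 = 20.615 → 20.62 in.
M: 148 / 6.5 = 22.769 → 22.77 in.
XL: 158 / 6.5 = 24.308 → 24.31 in.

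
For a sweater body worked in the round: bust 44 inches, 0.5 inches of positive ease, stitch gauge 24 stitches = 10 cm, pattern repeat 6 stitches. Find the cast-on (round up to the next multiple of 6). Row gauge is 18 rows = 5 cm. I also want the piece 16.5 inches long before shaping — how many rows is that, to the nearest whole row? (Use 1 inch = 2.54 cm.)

Finished = 44 + 0.5 = 44.5 inches.
44.5 inches × 2.54 = 113.03 cm.
24/10 = 2.4 sts per cm; 113.03 × 2.4 = 271.27 sts.
Next multiple of 6 → 276.
16.5 inches = 41.91 cm; × 3.6 = 150.88 → 151 rows.

Cast on 276 stitches; work 151 rows.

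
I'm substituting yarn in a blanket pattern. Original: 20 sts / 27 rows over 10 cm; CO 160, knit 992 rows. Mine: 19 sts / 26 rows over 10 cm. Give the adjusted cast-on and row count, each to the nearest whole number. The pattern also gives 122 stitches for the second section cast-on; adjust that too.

Cast on 152 stitches; work 955 rows; second section cast-on 116 stitches.

Stitches: 160 × 19/20 = 152.00 → 152.
Rows: 992 × 26/27 = 955.26 → 955.
second section cast-on: 122 × 19/20 = 115.90 → 116.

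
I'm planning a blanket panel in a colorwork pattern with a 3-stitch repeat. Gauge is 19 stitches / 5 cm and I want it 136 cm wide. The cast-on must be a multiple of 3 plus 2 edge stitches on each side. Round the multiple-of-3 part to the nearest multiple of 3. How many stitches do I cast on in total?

517 stitches.

19 / 5 = 3.8 sts per cm.
136 × 3.8 = 516.80 sts.
Less 4 edge sts → 512.80 for the repeat.
Nearest multiple of 3: 513.
Add back 4 edge sts → 517.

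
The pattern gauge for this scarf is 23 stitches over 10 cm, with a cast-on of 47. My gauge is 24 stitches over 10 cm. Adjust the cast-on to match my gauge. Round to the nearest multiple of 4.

Scale factor = 24 / 23 = 1.043.
47 × 24 / 23 = 49.04 sts.
→ 48 sts.

48 stitches.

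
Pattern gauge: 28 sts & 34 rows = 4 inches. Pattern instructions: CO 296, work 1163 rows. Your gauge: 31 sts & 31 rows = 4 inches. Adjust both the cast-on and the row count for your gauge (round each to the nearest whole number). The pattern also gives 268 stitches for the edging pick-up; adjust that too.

Stitches: 296 × 31/28 = 327.71 → 328.
Rows: 1163 × 31/34 = 1060.38 → 1060.
edging pick-up: 268 × 31/28 = 296.71 → 297.

Cast on 328 stitches; work 1060 rows; edging pick-up 297 stitches.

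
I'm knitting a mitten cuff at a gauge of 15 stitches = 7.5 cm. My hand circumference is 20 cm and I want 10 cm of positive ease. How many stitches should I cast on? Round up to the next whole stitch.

Finished = 20 + 10 = 30 cm.
15 / 7.5 = 2 sts per cm.
30.00 × 2 = 60.00 sts.

CO 60 sts.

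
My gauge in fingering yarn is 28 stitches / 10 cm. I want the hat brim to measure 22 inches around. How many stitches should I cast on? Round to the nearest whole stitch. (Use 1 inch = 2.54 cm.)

CO 156 sts.

22 in = 55.88 cm.
28 stitches / 10 cm = 2.8 stitches per cm.
55.88 × 2.8 = 156.46 stitches.
Round to nearest → 156.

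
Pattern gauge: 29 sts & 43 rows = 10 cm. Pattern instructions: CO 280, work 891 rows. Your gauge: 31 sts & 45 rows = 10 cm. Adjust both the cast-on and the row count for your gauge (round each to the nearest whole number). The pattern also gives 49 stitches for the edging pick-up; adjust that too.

Stitches: 280 × 31/29 = 299.31 → 299.
Rows: 891 × 45/43 = 932.44 → 932.
edging pick-up: 49 × 31/29 = 52.38 → 52.

Cast on 299 stitches; work 932 rows; edging pick-up 52 stitches.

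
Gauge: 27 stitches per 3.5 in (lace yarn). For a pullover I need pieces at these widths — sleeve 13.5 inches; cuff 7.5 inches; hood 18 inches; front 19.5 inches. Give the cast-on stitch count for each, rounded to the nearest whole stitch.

sleeve 104; cuff 58; hood 139; front 150.

Rate = 27/3.5 = 7.714 sts per in.
sleeve: 13.5 × 7.714 = 104.14 → 104.
cuff: 7.5 × 7.714 = 57.86 → 58.
hood: 18 × 7.714 = 138.86 → 139.
front: 19.5 × 7.714 = 150.43 → 150.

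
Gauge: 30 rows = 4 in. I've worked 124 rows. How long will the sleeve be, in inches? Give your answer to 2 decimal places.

16.53 inches.

30 rows / 4 inch = 7.5 rows per inch.
124 / 7.5 = 16.533 inches.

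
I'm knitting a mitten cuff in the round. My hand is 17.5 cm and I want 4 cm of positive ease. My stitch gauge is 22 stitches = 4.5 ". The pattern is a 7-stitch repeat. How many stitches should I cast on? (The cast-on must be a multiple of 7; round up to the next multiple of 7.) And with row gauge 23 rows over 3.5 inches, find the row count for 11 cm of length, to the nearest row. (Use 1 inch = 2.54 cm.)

Cast on 42 stitches; work 28 rows.

Finished = 17.5 + 4 = 21.5 cm.
21.5 cm × 1/2.54 = 8.46 inches.
22/4.5 = 4.889 sts per in; 8.46 × 4.889 = 41.38 sts.
Next multiple of 7 → 42.
11 cm = 4.33 inches; × 6.571 = 28.46 → 28 rows.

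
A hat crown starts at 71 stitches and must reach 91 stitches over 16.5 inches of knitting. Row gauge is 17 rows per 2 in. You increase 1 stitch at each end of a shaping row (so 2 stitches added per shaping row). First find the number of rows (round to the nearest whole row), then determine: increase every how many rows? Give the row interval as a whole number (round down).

Rows = 16.5 × 8.5 = 140.2 → 140 rows.
Stitches to add: 20 → 10 shaping rows (at 2 st each).
140 / 10 = 14.00 → every 14 rows.

Increase every 14th row.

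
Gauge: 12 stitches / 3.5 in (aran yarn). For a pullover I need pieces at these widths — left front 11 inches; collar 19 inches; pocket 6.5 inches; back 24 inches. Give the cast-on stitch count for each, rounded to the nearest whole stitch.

Rate = 12/3.5 = 3.429 sts per in.
left front: 11 × 3.429 = 37.71 → 38.
collar: 19 × 3.429 = 65.14 → 65.
pocket: 6.5 × 3.429 = 22.29 → 22.
back: 24 × 3.429 = 82.29 → 82.

left front 38; collar 65; pocket 22; back 82.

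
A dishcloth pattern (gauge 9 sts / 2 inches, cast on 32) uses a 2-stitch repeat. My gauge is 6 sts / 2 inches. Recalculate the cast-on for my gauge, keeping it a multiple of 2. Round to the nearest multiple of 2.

32 × 6 / 9 = 21.33.
Nearest multiple of 2: 22.

CO 22 sts.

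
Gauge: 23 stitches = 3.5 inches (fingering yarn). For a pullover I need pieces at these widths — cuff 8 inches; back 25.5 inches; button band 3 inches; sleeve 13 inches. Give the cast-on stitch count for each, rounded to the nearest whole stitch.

cuff 53; back 168; button band 20; sleeve 85.

Rate = 23/3.5 = 6.571 sts per in.
cuff: 8 × 6.571 = 52.57 → 53.
back: 25.5 × 6.571 = 167.57 → 168.
button band: 3 × 6.571 = 19.71 → 20.
sleeve: 13 × 6.571 = 85.43 → 85.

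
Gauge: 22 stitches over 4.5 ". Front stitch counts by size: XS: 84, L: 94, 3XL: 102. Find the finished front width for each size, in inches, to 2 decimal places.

22/4.5 = 4.889 sts per in.
XS: 84 / 4.889 = 17.182 → 17.18 in.
L: 94 / 4.889 = 19.227 → 19.23 in.
3XL: 102 / 4.889 = 20.864 → 20.86 in.

XS 17.18 inches; L 19.23 inches; 3XL 20.86 inches.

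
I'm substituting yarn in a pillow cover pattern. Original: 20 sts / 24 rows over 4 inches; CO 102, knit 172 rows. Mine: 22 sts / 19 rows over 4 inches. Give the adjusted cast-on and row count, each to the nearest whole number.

Cast on 112 stitches; work 136 rows.

Stitches: 102 × 22/20 = 112.20 → 112.
Rows: 172 × 19/24 = 136.17 → 136.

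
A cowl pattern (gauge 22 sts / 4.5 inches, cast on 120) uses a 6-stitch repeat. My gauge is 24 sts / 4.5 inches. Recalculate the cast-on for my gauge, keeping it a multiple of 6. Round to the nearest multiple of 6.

132 stitches.

120 × 24 / 22 = 130.91.
Nearest multiple of 6: 132.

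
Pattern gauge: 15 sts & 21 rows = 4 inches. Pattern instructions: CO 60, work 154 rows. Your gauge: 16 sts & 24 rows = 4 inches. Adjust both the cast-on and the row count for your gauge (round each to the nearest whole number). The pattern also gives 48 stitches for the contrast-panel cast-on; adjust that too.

Stitches: 60 × 16/15 = 64.00 → 64.
Rows: 154 × 24/21 = 176.00 → 176.
contrast-panel cast-on: 48 × 16/15 = 51.20 → 51.

Cast on 64 stitches; work 176 rows; contrast-panel cast-on 51 stitches.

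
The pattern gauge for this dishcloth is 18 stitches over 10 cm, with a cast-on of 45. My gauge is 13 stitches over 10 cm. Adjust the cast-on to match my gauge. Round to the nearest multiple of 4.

32 stitches.

Scale factor = 13 / 18 = 0.722.
45 × 13 / 18 = 32.50 sts.
→ 32 sts.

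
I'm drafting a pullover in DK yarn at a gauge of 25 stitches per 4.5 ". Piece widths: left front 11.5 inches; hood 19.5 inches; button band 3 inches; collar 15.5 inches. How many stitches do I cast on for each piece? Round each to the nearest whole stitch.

left front 64; hood 108; button band 17; collar 86.

Rate = 25/4.5 = 5.556 sts per in.
left front: 11.5 × 5.556 = 63.89 → 64.
hood: 19.5 × 5.556 = 108.33 → 108.
button band: 3 × 5.556 = 16.67 → 17.
collar: 15.5 × 5.556 = 86.11 → 86.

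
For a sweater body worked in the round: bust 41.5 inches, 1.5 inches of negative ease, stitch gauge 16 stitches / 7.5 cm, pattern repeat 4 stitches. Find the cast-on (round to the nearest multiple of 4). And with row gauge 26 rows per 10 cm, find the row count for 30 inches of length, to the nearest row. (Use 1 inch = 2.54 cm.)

Cast on 216 stitches; work 198 rows.

Finished = 41.5 − 1.5 = 40 inches.
40 inches × 2.54 = 101.60 cm.
16/7.5 = 2.133 sts per cm; 101.60 × 2.133 = 216.75 sts.
Nearest multiple of 4 → 216.
30 inches = 76.20 cm; × 2.6 = 198.12 → 198 rows.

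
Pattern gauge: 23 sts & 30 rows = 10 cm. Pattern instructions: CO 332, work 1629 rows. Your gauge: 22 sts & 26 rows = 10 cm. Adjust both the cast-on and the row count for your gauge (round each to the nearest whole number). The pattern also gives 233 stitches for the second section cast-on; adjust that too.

Cast on 318 stitches; work 1412 rows; second section cast-on 223 stitches.

Stitches: 332 × 22/23 = 317.57 → 318.
Rows: 1629 × 26/30 = 1411.80 → 1412.
second section cast-on: 233 × 22/23 = 222.87 → 223.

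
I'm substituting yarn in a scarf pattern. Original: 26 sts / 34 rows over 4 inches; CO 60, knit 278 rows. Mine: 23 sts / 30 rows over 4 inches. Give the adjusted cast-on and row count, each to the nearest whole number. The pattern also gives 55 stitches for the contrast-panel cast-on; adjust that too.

Stitches: 60 × 23/26 = 53.08 → 53.
Rows: 278 × 30/34 = 245.29 → 245.
contrast-panel cast-on: 55 × 23/26 = 48.65 → 49.

Cast on 53 stitches; work 245 rows; contrast-panel cast-on 49 stitches.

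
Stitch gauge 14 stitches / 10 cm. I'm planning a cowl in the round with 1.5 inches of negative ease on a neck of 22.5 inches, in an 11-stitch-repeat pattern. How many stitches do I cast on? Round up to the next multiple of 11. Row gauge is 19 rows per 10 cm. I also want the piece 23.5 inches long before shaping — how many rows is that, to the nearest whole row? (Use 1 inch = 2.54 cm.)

Cast on 77 stitches; work 113 rows.

Finished = 22.5 − 1.5 = 21 inches.
21 inches × 2.54 = 53.34 cm.
14/10 = 1.4 sts per cm; 53.34 × 1.4 = 74.68 sts.
Next multiple of 11 → 77.
23.5 inches = 59.69 cm; × 1.9 = 113.41 → 113 rows.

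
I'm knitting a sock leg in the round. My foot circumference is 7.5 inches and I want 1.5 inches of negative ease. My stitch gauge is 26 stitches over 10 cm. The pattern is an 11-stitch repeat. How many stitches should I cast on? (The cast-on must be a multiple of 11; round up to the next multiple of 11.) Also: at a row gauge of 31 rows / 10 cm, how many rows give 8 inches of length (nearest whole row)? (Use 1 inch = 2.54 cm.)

Cast on 44 stitches; work 63 rows.

Finished = 7.5 − 1.5 = 6 inches.
6 inches × 2.54 = 15.24 cm.
26/10 = 2.6 sts per cm; 15.24 × 2.6 = 39.62 sts.
Next multiple of 11 → 44.
8 inches = 20.32 cm; × 3.1 = 62.99 → 63 rows.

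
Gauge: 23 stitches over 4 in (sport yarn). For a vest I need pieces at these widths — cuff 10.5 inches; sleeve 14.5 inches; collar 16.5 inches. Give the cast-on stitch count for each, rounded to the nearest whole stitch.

Rate = 23/4 = 5.75 sts per in.
cuff: 10.5 × 5.75 = 60.38 → 60.
sleeve: 14.5 × 5.75 = 83.38 → 83.
collar: 16.5 × 5.75 = 94.88 → 95.

cuff 60; sleeve 83; collar 95.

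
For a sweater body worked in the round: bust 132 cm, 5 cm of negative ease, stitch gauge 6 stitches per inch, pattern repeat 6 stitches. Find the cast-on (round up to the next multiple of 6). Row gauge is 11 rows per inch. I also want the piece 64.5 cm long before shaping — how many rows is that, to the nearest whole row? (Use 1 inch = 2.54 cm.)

Finished = 132 − 5 = 127 cm.
127 cm × 1/2.54 = 50.00 inches.
6/1 = 6 sts per in; 50.00 × 6 = 300.00 sts.
Next multiple of 6 → 300.
64.5 cm = 25.39 inches; × 11 = 279.33 → 279 rows.

Cast on 300 stitches; work 279 rows.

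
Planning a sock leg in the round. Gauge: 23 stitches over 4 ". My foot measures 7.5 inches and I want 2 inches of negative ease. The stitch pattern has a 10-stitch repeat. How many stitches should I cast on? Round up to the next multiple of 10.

Finished = 7.5 − 2 = 5.5 inches.
23 / 4 = 5.75 sts/in.
5.5 × 5.75 = 31.62 sts.
Next multiple of 10: 40.

40 stitches.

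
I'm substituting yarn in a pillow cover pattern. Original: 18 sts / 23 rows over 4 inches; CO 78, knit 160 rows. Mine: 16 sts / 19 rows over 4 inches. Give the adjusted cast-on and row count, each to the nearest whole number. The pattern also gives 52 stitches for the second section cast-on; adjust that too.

Stitches: 78 × 16/18 = 69.33 → 69.
Rows: 160 × 19/23 = 132.17 → 132.
second section cast-on: 52 × 16/18 = 46.22 → 46.

Cast on 69 stitches; work 132 rows; second section cast-on 46 stitches.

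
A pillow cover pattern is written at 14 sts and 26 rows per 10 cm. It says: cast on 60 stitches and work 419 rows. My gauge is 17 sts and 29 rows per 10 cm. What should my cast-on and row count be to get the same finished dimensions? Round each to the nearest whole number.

Stitches: 60 × 17/14 = 72.86 → 73.
Rows: 419 × 29/26 = 467.35 → 467.

Cast on 73 stitches; work 467 rows.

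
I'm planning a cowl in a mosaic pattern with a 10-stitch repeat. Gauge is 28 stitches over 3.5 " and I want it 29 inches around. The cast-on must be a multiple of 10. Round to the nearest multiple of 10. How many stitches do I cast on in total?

28 / 3.5 = 8 sts per inch.
29 × 8 = 232.00 sts.
Nearest multiple of 10: 230.

230 stitches.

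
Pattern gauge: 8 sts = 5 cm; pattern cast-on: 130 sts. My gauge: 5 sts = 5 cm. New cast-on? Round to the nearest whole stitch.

CO 81 sts.

Scale factor = 5 / 8 = 0.625.
130 × 5 / 8 = 81.25 sts.
→ 81 sts.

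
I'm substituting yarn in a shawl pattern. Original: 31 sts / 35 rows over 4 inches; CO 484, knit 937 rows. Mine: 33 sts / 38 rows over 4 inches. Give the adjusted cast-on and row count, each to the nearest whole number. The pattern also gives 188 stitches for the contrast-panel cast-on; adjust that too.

Stitches: 484 × 33/31 = 515.23 → 515.
Rows: 937 × 38/35 = 1017.31 → 1017.
contrast-panel cast-on: 188 × 33/31 = 200.13 → 200.

Cast on 515 stitches; work 1017 rows; contrast-panel cast-on 200 stitches.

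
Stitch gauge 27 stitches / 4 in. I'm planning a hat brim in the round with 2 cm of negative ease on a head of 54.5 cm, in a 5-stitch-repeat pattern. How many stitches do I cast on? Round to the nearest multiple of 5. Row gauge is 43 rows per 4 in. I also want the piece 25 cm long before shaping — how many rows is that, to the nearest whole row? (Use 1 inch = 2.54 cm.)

Cast on 140 stitches; work 106 rows.

Finished = 54.5 − 2 = 52.5 cm.
52.5 cm × 1/2.54 = 20.67 inches.
27/4 = 6.75 sts per in; 20.67 × 6.75 = 139.52 sts.
Nearest multiple of 5 → 140.
25 cm = 9.84 inches; × 10.75 = 105.81 → 106 rows.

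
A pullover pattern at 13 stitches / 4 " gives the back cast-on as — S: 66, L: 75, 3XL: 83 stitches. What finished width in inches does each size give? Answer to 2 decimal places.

S 20.31 inches; L 23.08 inches; 3XL 25.54 inches.

13/4 = 3.25 sts per in.
S: 66 / 3.25 = 20.308 → 20.31 in.
L: 75 / 3.25 = 23.077 → 23.08 in.
3XL: 83 / 3.25 = 25.538 → 25.54 in.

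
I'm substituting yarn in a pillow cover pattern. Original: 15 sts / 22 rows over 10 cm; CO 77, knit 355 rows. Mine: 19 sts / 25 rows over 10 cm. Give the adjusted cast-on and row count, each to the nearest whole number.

Stitches: 77 × 19/15 = 97.53 → 98.
Rows: 355 × 25/22 = 403.41 → 403.

Cast on 98 stitches; work 403 rows.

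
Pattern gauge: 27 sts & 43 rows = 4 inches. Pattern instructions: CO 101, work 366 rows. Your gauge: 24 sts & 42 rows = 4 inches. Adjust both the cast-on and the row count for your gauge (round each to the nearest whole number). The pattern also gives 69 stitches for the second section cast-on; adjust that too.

Cast on 90 stitches; work 357 rows; second section cast-on 61 stitches.

Stitches: 101 × 24/27 = 89.78 → 90.
Rows: 366 × 42/43 = 357.49 → 357.
second section cast-on: 69 × 24/27 = 61.33 → 61.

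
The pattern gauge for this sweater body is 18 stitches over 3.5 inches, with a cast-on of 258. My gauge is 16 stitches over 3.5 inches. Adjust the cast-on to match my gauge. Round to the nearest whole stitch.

Scale factor = 16 / 18 = 0.889.
258 × 16 / 18 = 229.33 sts.
→ 229 sts.

Cast on 229 stitches.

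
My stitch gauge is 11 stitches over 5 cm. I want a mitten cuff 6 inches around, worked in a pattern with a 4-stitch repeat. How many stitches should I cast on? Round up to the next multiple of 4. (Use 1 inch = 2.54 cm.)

Cast on 36 stitches.

6 in = 6 × 2.54 = 15.24 cm.
11 / 5 = 2.2 sts/cm.
15.24 × 2.2 = 33.53 sts.
→ 36.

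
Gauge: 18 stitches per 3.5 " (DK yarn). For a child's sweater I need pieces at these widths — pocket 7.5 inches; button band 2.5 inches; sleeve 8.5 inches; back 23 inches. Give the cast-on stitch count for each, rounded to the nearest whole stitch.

pocket 39; button band 13; sleeve 44; back 118.

Rate = 18/3.5 = 5.143 sts per in.
pocket: 7.5 × 5.143 = 38.57 → 39.
button band: 2.5 × 5.143 = 12.86 → 13.
sleeve: 8.5 × 5.143 = 43.71 → 44.
back: 23 × 5.143 = 118.29 → 118.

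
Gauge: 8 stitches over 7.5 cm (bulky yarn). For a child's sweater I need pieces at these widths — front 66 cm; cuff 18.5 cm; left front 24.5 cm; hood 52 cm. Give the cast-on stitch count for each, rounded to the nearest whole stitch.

front 70; cuff 20; left front 26; hood 55.

Rate = 8/7.5 = 1.067 sts per cm.
front: 66 × 1.067 = 70.40 → 70.
cuff: 18.5 × 1.067 = 19.73 → 20.
left front: 24.5 × 1.067 = 26.13 → 26.
hood: 52 × 1.067 = 55.47 → 55.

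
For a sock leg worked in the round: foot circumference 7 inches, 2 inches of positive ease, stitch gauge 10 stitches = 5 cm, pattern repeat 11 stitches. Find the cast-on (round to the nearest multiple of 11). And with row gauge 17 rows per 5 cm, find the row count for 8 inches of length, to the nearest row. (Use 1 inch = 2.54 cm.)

Cast on 44 stitches; work 69 rows.

Finished = 7 + 2 = 9 inches.
9 inches × 2.54 = 22.86 cm.
10/5 = 2 sts per cm; 22.86 × 2 = 45.72 sts.
Nearest multiple of 11 → 44.
8 inches = 20.32 cm; × 3.4 = 69.09 → 69 rows.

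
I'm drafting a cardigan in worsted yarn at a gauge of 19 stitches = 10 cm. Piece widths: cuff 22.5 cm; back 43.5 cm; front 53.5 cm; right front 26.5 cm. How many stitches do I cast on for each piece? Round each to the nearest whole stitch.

Rate = 19/10 = 1.9 sts per cm.
cuff: 22.5 × 1.9 = 42.75 → 43.
back: 43.5 × 1.9 = 82.65 → 83.
front: 53.5 × 1.9 = 101.65 → 102.
right front: 26.5 × 1.9 = 50.35 → 50.

cuff 43; back 83; front 102; right front 50.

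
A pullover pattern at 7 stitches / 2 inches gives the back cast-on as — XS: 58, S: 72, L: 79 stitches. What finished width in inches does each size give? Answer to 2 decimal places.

XS 16.57 inches; S 20.57 inches; L 22.57 inches.

7/2 = 3.5 sts per in.
XS: 58 / 3.5 = 16.571 → 16.57 in.
S: 72 / 3.5 = 20.571 → 20.57 in.
L: 79 / 3.5 = 22.571 → 22.57 in.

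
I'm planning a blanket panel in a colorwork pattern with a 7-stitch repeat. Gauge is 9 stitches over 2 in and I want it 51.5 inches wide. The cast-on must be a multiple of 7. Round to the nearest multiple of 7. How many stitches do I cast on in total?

9 / 2 = 4.5 sts per inch.
51.5 × 4.5 = 231.75 sts.
Nearest multiple of 7: 231.

231 stitches.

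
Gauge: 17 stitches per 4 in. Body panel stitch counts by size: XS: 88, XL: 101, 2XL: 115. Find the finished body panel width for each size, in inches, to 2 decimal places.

17/4 = 4.25 sts per in.
XS: 88 / 4.25 = 20.706 → 20.71 in.
XL: 101 / 4.25 = 23.765 → 23.76 in.
2XL: 115 / 4.25 = 27.059 → 27.06 in.

XS 20.71 inches; XL 23.76 inches; 2XL 27.06 inches.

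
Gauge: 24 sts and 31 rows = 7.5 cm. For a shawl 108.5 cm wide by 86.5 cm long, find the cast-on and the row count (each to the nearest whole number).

Stitch gauge = 24/7.5 = 3.2 sts/cm; 108.5 × 3.2 = 347.20 → 347 sts.
Row gauge = 31/7.5 = 4.133 rows/cm; 86.5 × 4.133 = 357.53 → 358 rows.

Cast on 347 stitches and work 358 rows.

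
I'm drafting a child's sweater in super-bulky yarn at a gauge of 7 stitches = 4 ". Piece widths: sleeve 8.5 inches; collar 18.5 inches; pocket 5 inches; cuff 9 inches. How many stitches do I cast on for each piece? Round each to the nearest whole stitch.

sleeve 15; collar 32; pocket 9; cuff 16.

Rate = 7/4 = 1.75 sts per in.
sleeve: 8.5 × 1.75 = 14.88 → 15.
collar: 18.5 × 1.75 = 32.38 → 32.
pocket: 5 × 1.75 = 8.75 → 9.
cuff: 9 × 1.75 = 15.75 → 16.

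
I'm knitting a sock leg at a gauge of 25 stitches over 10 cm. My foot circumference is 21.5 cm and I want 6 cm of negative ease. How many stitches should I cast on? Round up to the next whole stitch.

39 stitches.

Finished = 21.5 − 6 = 15.5 cm.
25 / 10 = 2.5 sts per cm.
15.50 × 2.5 = 38.75 sts.
→ 39 sts.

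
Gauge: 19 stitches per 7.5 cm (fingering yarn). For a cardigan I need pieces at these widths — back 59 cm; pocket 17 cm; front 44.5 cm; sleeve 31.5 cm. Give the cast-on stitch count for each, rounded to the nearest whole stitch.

back 149; pocket 43; front 113; sleeve 80.

Rate = 19/7.5 = 2.533 sts per cm.
back: 59 × 2.533 = 149.47 → 149.
pocket: 17 × 2.533 = 43.07 → 43.
front: 44.5 × 2.533 = 112.73 → 113.
sleeve: 31.5 × 2.533 = 79.80 → 80.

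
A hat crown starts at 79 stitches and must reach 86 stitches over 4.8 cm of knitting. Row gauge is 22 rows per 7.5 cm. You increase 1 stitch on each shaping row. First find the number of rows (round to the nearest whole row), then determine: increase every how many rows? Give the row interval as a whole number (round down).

Increase every 2nd row.

Rows = 4.8 × 2.933 = 14.1 → 14 rows.
Stitches to add: 7 → 7 shaping rows (at 1 st each).
14 / 7 = 2.00 → every 2 rows.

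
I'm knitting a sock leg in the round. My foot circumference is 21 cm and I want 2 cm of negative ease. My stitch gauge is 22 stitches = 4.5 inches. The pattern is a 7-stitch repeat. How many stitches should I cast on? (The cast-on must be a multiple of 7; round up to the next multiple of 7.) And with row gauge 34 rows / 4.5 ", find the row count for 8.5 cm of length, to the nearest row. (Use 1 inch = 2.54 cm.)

Cast on 42 stitches; work 25 rows.

Finished = 21 − 2 = 19 cm.
19 cm × 1/2.54 = 7.48 inches.
22/4.5 = 4.889 sts per in; 7.48 × 4.889 = 36.57 sts.
Next multiple of 7 → 42.
8.5 cm = 3.35 inches; × 7.556 = 25.28 → 25 rows.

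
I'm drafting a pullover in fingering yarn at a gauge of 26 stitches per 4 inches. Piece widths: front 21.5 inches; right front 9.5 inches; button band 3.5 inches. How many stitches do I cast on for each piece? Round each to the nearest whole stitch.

Rate = 26/4 = 6.5 sts per in.
front: 21.5 × 6.5 = 139.75 → 140.
right front: 9.5 × 6.5 = 61.75 → 62.
button band: 3.5 × 6.5 = 22.75 → 23.

front 140; right front 62; button band 23.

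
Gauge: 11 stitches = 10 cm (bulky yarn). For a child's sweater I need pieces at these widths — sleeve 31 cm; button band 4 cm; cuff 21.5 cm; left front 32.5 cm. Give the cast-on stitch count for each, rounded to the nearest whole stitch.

sleeve 34; button band 4; cuff 24; left front 36.

Rate = 11/10 = 1.1 sts per cm.
sleeve: 31 × 1.1 = 34.10 → 34.
button band: 4 × 1.1 = 4.40 → 4.
cuff: 21.5 × 1.1 = 23.65 → 24.
left front: 32.5 × 1.1 = 35.75 → 36.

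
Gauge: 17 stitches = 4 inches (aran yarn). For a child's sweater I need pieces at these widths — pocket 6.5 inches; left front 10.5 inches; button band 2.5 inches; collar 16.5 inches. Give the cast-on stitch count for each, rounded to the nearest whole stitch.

pocket 28; left front 45; button band 11; collar 70.

Rate = 17/4 = 4.25 sts per in.
pocket: 6.5 × 4.25 = 27.62 → 28.
left front: 10.5 × 4.25 = 44.62 → 45.
button band: 2.5 × 4.25 = 10.62 → 11.
collar: 16.5 × 4.25 = 70.12 → 70.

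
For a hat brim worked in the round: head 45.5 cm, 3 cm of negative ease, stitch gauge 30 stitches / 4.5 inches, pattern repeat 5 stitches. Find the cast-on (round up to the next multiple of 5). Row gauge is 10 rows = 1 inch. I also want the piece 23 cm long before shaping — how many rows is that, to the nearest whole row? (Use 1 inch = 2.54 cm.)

Finished = 45.5 − 3 = 42.5 cm.
42.5 cm × 1/2.54 = 16.73 inches.
30/4.5 = 6.667 sts per in; 16.73 × 6.667 = 111.55 sts.
Next multiple of 5 → 115.
23 cm = 9.06 inches; × 10 = 90.55 → 91 rows.

Cast on 115 stitches; work 91 rows.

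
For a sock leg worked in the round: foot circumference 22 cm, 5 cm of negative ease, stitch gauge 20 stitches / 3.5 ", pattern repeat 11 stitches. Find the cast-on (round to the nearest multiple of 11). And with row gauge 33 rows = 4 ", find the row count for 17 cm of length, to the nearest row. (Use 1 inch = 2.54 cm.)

Finished = 22 − 5 = 17 cm.
17 cm × 1/2.54 = 6.69 inches.
20/3.5 = 5.714 sts per in; 6.69 × 5.714 = 38.25 sts.
Nearest multiple of 11 → 33.
17 cm = 6.69 inches; × 8.25 = 55.22 → 55 rows.

Cast on 33 stitches; work 55 rows.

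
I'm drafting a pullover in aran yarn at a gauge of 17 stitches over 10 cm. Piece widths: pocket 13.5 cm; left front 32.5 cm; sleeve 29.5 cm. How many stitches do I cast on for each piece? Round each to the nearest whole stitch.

pocket 23; left front 55; sleeve 50.

Rate = 17/10 = 1.7 sts per cm.
pocket: 13.5 × 1.7 = 22.95 → 23.
left front: 32.5 × 1.7 = 55.25 → 55.
sleeve: 29.5 × 1.7 = 50.15 → 50.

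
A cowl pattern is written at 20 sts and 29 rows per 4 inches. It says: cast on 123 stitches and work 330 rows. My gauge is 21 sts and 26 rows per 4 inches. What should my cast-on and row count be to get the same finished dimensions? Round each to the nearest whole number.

Cast on 129 stitches; work 296 rows.

Stitches: 123 × 21/20 = 129.15 → 129.
Rows: 330 × 26/29 = 295.86 → 296.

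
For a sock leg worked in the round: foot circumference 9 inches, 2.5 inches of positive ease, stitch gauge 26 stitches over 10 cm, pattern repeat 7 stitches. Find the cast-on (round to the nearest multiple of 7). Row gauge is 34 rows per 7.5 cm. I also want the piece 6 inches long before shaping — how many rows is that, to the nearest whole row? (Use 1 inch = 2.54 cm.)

Cast on 77 stitches; work 69 rows.

Finished = 9 + 2.5 = 11.5 inches.
11.5 inches × 2.54 = 29.21 cm.
26/10 = 2.6 sts per cm; 29.21 × 2.6 = 75.95 sts.
Nearest multiple of 7 → 77.
6 inches = 15.24 cm; × 4.533 = 69.09 → 69 rows.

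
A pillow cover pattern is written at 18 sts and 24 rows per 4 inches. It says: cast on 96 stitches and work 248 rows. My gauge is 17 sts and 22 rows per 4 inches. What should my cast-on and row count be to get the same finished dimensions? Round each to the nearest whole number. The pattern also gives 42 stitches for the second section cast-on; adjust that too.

Cast on 91 stitches; work 227 rows; second section cast-on 40 stitches.

Stitches: 96 × 17/18 = 90.67 → 91.
Rows: 248 × 22/24 = 227.33 → 227.
second section cast-on: 42 × 17/18 = 39.67 → 40.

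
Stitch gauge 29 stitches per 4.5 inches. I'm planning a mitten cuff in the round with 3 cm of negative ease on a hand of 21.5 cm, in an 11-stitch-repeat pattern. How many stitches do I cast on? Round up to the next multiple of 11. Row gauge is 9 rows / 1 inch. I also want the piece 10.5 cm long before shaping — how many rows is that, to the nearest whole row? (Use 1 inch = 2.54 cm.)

Cast on 55 stitches; work 37 rows.

Finished = 21.5 − 3 = 18.5 cm.
18.5 cm × 1/2.54 = 7.28 inches.
29/4.5 = 6.444 sts per in; 7.28 × 6.444 = 46.94 sts.
Next multiple of 11 → 55.
10.5 cm = 4.13 inches; × 9 = 37.20 → 37 rows.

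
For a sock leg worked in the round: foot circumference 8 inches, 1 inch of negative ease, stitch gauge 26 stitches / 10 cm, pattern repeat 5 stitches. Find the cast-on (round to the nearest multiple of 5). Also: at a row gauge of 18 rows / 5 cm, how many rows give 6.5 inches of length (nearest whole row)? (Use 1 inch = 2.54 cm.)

Cast on 45 stitches; work 59 rows.

Finished = 8 − 1 = 7 inches.
7 inches × 2.54 = 17.78 cm.
26/10 = 2.6 sts per cm; 17.78 × 2.6 = 46.23 sts.
Nearest multiple of 5 → 45.
6.5 inches = 16.51 cm; × 3.6 = 59.44 → 59 rows.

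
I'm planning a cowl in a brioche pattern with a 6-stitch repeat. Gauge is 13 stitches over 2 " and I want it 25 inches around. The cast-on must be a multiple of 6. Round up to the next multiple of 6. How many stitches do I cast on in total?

Cast on 168 stitches.

13 / 2 = 6.5 sts per inch.
25 × 6.5 = 162.50 sts.
Next multiple of 6: 168.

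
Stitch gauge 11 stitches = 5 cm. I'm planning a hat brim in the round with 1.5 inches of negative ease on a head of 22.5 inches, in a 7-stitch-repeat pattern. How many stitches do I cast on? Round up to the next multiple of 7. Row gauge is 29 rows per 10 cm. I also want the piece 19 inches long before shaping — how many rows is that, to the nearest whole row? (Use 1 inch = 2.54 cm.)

Finished = 22.5 − 1.5 = 21 inches.
21 inches × 2.54 = 53.34 cm.
11/5 = 2.2 sts per cm; 53.34 × 2.2 = 117.35 sts.
Next multiple of 7 → 119.
19 inches = 48.26 cm; × 2.9 = 139.95 → 140 rows.

Cast on 119 stitches; work 140 rows.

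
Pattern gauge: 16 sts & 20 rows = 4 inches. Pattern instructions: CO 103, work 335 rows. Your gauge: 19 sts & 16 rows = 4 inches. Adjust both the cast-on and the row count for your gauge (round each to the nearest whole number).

Stitches: 103 × 19/16 = 122.31 → 122.
Rows: 335 × 16/20 = 268.00 → 268.

Cast on 122 stitches; work 268 rows.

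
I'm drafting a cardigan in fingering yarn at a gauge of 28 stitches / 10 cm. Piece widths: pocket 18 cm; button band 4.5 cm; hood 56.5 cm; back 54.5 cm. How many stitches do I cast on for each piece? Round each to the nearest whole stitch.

Rate = 28/10 = 2.8 sts per cm.
pocket: 18 × 2.8 = 50.40 → 50.
button band: 4.5 × 2.8 = 12.60 → 13.
hood: 56.5 × 2.8 = 158.20 → 158.
back: 54.5 × 2.8 = 152.60 → 153.

pocket 50; button band 13; hood 158; back 153.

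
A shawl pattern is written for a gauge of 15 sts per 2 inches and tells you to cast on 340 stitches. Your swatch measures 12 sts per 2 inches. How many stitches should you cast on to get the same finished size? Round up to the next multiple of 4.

Cast on 272 stitches.

Scale factor = 12 / 15 = 0.800.
340 × 12 / 15 = 272.00 sts.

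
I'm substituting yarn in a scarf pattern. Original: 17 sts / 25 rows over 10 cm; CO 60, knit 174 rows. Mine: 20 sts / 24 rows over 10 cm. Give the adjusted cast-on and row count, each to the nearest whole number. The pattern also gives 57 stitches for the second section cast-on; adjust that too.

Cast on 71 stitches; work 167 rows; second section cast-on 67 stitches.

Stitches: 60 × 20/17 = 70.59 → 71.
Rows: 174 × 24/25 = 167.04 → 167.
second section cast-on: 57 × 20/17 = 67.06 → 67.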